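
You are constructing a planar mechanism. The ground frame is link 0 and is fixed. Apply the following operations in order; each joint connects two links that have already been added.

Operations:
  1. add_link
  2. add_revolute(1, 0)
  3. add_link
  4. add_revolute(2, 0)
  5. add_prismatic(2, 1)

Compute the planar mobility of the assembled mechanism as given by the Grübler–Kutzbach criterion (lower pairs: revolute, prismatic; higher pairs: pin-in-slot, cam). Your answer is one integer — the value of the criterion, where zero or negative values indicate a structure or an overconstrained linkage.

M = 0

[1;0;0] (link 0 is ground)
L+ [2;0;0]
R(1,0)∈J1 [2;1;0]
L+ [3;1;0]
R(2,0)∈J1 [3;2;0]
P(2,1)∈J1 [3;3;0]
mobility = 6 − 6 − 0 = 0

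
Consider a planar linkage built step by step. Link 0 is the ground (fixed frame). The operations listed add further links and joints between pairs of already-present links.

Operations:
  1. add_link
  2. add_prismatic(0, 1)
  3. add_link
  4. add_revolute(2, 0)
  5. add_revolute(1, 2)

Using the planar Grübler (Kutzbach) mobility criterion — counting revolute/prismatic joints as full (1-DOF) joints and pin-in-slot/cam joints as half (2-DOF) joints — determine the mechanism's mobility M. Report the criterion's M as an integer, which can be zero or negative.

L=1 J1=0 J2=0
add link → L=2 J1=0 J2=0
P@0,1 dof=1 J1 → L=2 J1=1 J2=0
add link → L=3 J1=1 J2=0
R@2,0 dof=1 J1 → L=3 J1=2 J2=0
R@1,2 dof=1 J1 → L=3 J1=3 J2=0
M=3(L−1)−2J1−J2=3·2−2·3−0=0

M = 0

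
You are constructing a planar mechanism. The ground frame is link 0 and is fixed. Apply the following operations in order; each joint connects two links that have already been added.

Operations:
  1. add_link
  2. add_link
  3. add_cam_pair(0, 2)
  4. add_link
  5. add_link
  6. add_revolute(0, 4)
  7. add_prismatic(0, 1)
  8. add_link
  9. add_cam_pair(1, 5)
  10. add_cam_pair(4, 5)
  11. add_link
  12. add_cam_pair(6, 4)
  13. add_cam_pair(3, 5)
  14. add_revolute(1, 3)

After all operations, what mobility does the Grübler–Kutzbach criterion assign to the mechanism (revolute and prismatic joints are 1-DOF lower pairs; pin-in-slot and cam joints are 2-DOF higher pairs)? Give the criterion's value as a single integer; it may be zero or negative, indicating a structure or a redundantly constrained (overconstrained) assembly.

L=1 J1=0 J2=0
add link → L=2 J1=0 J2=0
add link → L=3 J1=0 J2=0
C@0,2 dof=2 J2 → L=3 J1=0 J2=1
add link → L=4 J1=0 J2=1
add link → L=5 J1=0 J2=1
R@0,4 dof=1 J1 → L=5 J1=1 J2=1
P@0,1 dof=1 J1 → L=5 J1=2 J2=1
add link → L=6 J1=2 J2=1
C@1,5 dof=2 J2 → L=6 J1=2 J2=2
C@4,5 dof=2 J2 → L=6 J1=2 J2=3
add link → L=7 J1=2 J2=3
C@6,4 dof=2 J2 → L=7 J1=2 J2=4
C@3,5 dof=2 J2 → L=7 J1=2 J2=5
R@1,3 dof=1 J1 → L=7 J1=3 J2=5
M=3(L−1)−2J1−J2=3·6−2·3−5=7

M = 7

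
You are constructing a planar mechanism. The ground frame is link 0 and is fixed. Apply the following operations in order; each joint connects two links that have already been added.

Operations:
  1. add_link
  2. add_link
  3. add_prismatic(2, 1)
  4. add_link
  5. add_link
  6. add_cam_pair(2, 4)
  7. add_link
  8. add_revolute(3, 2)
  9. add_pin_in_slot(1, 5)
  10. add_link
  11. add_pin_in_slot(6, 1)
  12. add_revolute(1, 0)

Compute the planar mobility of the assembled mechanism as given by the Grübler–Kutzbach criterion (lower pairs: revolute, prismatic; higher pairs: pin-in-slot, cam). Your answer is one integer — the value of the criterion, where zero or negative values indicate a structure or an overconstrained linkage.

M = 9

L=1 J1=0 J2=0
add link → L=2 J1=0 J2=0
add link → L=3 J1=0 J2=0
P@2,1 dof=1 J1 → L=3 J1=1 J2=0
add link → L=4 J1=1 J2=0
add link → L=5 J1=1 J2=0
C@2,4 dof=2 J2 → L=5 J1=1 J2=1
add link → L=6 J1=1 J2=1
R@3,2 dof=1 J1 → L=6 J1=2 J2=1
PS@1,5 dof=2 J2 → L=6 J1=2 J2=2
add link → L=7 J1=2 J2=2
PS@6,1 dof=2 J2 → L=7 J1=2 J2=3
R@1,0 dof=1 J1 → L=7 J1=3 J2=3
M=3(L−1)−2J1−J2=3·6−2·3−3=9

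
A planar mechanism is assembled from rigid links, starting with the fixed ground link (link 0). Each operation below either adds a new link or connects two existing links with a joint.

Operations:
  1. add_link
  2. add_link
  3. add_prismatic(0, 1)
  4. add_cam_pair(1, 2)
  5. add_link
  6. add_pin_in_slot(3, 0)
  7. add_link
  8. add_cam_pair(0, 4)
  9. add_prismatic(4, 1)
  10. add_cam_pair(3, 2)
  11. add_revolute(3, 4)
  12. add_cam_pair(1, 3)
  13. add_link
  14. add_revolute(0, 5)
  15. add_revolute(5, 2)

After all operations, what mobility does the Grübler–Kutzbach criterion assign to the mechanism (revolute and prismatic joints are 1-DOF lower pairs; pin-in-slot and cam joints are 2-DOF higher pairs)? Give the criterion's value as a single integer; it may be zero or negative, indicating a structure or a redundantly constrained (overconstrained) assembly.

[1;0;0] (link 0 is ground)
L+ [2;0;0]
L+ [3;0;0]
P(0,1)∈J1 [3;1;0]
C(1,2)∈J2 [3;1;1]
L+ [4;1;1]
PS(3,0)∈J2 [4;1;2]
L+ [5;1;2]
C(0,4)∈J2 [5;1;3]
P(4,1)∈J1 [5;2;3]
C(3,2)∈J2 [5;2;4]
R(3,4)∈J1 [5;3;4]
C(1,3)∈J2 [5;3;5]
L+ [6;3;5]
R(0,5)∈J1 [6;4;5]
R(5,2)∈J1 [6;5;5]
mobility = 15 − 10 − 5 = 0

M = 0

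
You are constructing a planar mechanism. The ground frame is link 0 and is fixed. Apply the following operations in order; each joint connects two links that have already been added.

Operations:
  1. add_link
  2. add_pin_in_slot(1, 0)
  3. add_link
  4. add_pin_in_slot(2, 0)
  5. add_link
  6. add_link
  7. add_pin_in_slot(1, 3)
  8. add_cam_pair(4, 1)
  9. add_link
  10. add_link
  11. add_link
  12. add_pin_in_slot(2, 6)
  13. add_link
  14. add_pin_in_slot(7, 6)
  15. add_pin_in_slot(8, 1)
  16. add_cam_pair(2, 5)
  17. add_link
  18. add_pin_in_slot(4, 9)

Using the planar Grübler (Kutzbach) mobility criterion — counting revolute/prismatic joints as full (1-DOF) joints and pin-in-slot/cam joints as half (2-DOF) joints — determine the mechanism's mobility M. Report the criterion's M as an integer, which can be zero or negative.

ground; <1,0,0>
#1 <2,0,0>
PS:1↔0 J2 <2,0,1>
#2 <3,0,1>
PS:2↔0 J2 <3,0,2>
#3 <4,0,2>
#4 <5,0,2>
PS:1↔3 J2 <5,0,3>
C:4↔1 J2 <5,0,4>
#5 <6,0,4>
#6 <7,0,4>
#7 <8,0,4>
PS:2↔6 J2 <8,0,5>
#8 <9,0,5>
PS:7↔6 J2 <9,0,6>
PS:8↔1 J2 <9,0,7>
C:2↔5 J2 <9,0,8>
#9 <10,0,8>
PS:4↔9 J2 <10,0,9>
3×9 − 2×0 − 1×9 = 18

M = 18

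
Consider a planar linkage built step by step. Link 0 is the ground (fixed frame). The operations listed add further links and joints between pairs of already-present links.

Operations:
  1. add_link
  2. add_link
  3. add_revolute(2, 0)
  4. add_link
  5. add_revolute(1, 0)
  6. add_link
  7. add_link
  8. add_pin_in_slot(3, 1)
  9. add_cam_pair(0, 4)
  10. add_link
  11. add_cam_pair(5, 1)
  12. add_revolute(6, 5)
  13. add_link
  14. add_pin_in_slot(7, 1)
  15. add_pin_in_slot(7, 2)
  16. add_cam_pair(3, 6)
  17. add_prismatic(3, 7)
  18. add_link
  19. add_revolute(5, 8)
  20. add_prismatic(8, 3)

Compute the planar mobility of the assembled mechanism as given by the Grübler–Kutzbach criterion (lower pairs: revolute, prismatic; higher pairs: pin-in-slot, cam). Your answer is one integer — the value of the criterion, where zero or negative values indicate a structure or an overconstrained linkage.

ground; <1,0,0>
#1 <2,0,0>
#2 <3,0,0>
R:2↔0 J1 <3,1,0>
#3 <4,1,0>
R:1↔0 J1 <4,2,0>
#4 <5,2,0>
#5 <6,2,0>
PS:3↔1 J2 <6,2,1>
C:0↔4 J2 <6,2,2>
#6 <7,2,2>
C:5↔1 J2 <7,2,3>
R:6↔5 J1 <7,3,3>
#7 <8,3,3>
PS:7↔1 J2 <8,3,4>
PS:7↔2 J2 <8,3,5>
C:3↔6 J2 <8,3,6>
P:3↔7 J1 <8,4,6>
#8 <9,4,6>
R:5↔8 J1 <9,5,6>
P:8↔3 J1 <9,6,6>
3×8 − 2×6 − 1×6 = 6

M = 6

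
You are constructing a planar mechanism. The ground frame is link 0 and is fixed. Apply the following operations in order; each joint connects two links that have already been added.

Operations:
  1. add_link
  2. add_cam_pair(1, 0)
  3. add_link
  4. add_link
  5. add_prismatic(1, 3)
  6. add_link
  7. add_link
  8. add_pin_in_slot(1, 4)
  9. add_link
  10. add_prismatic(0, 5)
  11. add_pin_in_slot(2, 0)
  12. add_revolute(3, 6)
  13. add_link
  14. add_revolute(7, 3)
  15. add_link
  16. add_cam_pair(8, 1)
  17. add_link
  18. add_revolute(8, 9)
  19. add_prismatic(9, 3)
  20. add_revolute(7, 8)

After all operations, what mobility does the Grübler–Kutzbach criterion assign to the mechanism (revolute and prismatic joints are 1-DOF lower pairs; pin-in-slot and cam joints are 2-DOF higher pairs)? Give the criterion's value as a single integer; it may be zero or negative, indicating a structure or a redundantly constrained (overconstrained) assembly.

M = 9

link 0 = ground. State L|J1|J2 = 1|0|0
+link1  2|0|0
C(1,0) f=2→J2  2|0|1
+link2  3|0|1
+link3  4|0|1
P(1,3) f=1→J1  4|1|1
+link4  5|1|1
+link5  6|1|1
PS(1,4) f=2→J2  6|1|2
+link6  7|1|2
P(0,5) f=1→J1  7|2|2
PS(2,0) f=2→J2  7|2|3
R(3,6) f=1→J1  7|3|3
+link7  8|3|3
R(7,3) f=1→J1  8|4|3
+link8  9|4|3
C(8,1) f=2→J2  9|4|4
+link9  10|4|4
R(8,9) f=1→J1  10|5|4
P(9,3) f=1→J1  10|6|4
R(7,8) f=1→J1  10|7|4
M = 3(10−1)−2·7−4 = 27−14−4 = 9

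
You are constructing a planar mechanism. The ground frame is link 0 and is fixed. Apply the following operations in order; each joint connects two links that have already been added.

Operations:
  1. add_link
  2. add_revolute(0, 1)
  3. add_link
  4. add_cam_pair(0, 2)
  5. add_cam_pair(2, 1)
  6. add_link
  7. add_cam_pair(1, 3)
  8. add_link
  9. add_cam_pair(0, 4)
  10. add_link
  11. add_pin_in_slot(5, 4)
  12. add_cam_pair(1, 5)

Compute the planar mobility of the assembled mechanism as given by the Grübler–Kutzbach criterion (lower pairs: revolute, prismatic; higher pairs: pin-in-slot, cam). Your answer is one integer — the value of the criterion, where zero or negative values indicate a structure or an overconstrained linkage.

M = 7

[1;0;0] (link 0 is ground)
L+ [2;0;0]
R(0,1)∈J1 [2;1;0]
L+ [3;1;0]
C(0,2)∈J2 [3;1;1]
C(2,1)∈J2 [3;1;2]
L+ [4;1;2]
C(1,3)∈J2 [4;1;3]
L+ [5;1;3]
C(0,4)∈J2 [5;1;4]
L+ [6;1;4]
PS(5,4)∈J2 [6;1;5]
C(1,5)∈J2 [6;1;6]
mobility = 15 − 2 − 6 = 7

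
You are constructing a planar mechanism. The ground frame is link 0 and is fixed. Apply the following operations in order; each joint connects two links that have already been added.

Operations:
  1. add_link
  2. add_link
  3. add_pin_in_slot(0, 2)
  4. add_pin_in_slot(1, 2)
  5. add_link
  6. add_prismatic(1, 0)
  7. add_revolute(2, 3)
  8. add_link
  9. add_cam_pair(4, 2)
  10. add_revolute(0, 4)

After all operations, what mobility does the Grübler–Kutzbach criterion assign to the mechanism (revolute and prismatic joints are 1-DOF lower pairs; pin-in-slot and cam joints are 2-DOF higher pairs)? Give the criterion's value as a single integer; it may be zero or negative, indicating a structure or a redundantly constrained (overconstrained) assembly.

ground; <1,0,0>
#1 <2,0,0>
#2 <3,0,0>
PS:0↔2 J2 <3,0,1>
PS:1↔2 J2 <3,0,2>
#3 <4,0,2>
P:1↔0 J1 <4,1,2>
R:2↔3 J1 <4,2,2>
#4 <5,2,2>
C:4↔2 J2 <5,2,3>
R:0↔4 J1 <5,3,3>
3×4 − 2×3 − 1×3 = 3

M = 3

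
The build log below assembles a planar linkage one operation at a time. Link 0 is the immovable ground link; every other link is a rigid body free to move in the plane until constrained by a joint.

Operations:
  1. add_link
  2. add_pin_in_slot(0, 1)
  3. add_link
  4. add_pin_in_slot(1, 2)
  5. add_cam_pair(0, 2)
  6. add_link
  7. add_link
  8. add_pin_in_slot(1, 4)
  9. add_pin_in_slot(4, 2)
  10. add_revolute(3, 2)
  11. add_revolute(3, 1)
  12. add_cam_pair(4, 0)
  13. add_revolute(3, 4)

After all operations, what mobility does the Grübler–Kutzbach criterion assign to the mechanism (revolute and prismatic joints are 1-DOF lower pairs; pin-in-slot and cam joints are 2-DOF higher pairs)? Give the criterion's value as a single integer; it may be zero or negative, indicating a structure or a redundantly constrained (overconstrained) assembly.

link 0 = ground. State L|J1|J2 = 1|0|0
+link1  2|0|0
PS(0,1) f=2→J2  2|0|1
+link2  3|0|1
PS(1,2) f=2→J2  3|0|2
C(0,2) f=2→J2  3|0|3
+link3  4|0|3
+link4  5|0|3
PS(1,4) f=2→J2  5|0|4
PS(4,2) f=2→J2  5|0|5
R(3,2) f=1→J1  5|1|5
R(3,1) f=1→J1  5|2|5
C(4,0) f=2→J2  5|2|6
R(3,4) f=1→J1  5|3|6
M = 3(5−1)−2·3−6 = 12−6−6 = 0

M = 0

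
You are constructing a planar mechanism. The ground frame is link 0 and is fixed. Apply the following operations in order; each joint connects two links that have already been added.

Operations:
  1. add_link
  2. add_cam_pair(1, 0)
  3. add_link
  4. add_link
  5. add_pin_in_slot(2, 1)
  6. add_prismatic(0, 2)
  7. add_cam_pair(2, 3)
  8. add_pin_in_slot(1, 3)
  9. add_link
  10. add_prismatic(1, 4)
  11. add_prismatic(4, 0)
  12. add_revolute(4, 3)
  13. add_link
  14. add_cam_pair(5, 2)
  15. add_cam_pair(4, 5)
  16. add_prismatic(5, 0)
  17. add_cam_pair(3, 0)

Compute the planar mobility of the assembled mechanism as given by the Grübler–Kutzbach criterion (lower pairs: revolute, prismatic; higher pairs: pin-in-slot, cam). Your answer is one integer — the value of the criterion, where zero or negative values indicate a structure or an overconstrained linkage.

M = -2

L=1 J1=0 J2=0
add link → L=2 J1=0 J2=0
C@1,0 dof=2 J2 → L=2 J1=0 J2=1
add link → L=3 J1=0 J2=1
add link → L=4 J1=0 J2=1
PS@2,1 dof=2 J2 → L=4 J1=0 J2=2
P@0,2 dof=1 J1 → L=4 J1=1 J2=2
C@2,3 dof=2 J2 → L=4 J1=1 J2=3
PS@1,3 dof=2 J2 → L=4 J1=1 J2=4
add link → L=5 J1=1 J2=4
P@1,4 dof=1 J1 → L=5 J1=2 J2=4
P@4,0 dof=1 J1 → L=5 J1=3 J2=4
R@4,3 dof=1 J1 → L=5 J1=4 J2=4
add link → L=6 J1=4 J2=4
C@5,2 dof=2 J2 → L=6 J1=4 J2=5
C@4,5 dof=2 J2 → L=6 J1=4 J2=6
P@5,0 dof=1 J1 → L=6 J1=5 J2=6
C@3,0 dof=2 J2 → L=6 J1=5 J2=7
M=3(L−1)−2J1−J2=3·5−2·5−7=-2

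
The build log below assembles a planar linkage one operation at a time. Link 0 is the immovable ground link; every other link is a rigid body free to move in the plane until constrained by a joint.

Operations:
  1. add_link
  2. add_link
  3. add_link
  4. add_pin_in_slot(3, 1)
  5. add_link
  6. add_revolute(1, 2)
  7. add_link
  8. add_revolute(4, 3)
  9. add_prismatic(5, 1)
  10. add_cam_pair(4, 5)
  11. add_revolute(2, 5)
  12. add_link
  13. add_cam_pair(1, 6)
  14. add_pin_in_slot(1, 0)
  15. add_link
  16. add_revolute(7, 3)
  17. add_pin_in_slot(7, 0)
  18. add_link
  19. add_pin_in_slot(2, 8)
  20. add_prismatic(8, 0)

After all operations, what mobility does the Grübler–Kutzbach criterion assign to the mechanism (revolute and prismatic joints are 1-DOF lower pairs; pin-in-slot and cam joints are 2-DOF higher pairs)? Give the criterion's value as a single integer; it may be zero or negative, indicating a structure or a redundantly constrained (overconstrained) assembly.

(L,J1,J2)=(1,0,0); link0 fixed
link1: (2,0,0)
link2: (3,0,0)
link3: (4,0,0)
PS 3-1 [J2]: (4,0,1)
link4: (5,0,1)
R 1-2 [J1]: (5,1,1)
link5: (6,1,1)
R 4-3 [J1]: (6,2,1)
P 5-1 [J1]: (6,3,1)
C 4-5 [J2]: (6,3,2)
R 2-5 [J1]: (6,4,2)
link6: (7,4,2)
C 1-6 [J2]: (7,4,3)
PS 1-0 [J2]: (7,4,4)
link7: (8,4,4)
R 7-3 [J1]: (8,5,4)
PS 7-0 [J2]: (8,5,5)
link8: (9,5,5)
PS 2-8 [J2]: (9,5,6)
P 8-0 [J1]: (9,6,6)
Grübler: 3·8 − 2·6 − 6 = 6

M = 6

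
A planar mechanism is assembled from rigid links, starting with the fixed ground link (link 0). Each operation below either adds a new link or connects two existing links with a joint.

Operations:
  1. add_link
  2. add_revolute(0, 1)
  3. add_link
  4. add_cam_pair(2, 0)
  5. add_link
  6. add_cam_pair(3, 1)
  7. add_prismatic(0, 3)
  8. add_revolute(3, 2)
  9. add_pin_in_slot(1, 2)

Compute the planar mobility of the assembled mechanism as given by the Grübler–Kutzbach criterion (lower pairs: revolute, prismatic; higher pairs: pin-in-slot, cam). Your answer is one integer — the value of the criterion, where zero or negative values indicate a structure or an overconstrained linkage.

M = 0

L=1 J1=0 J2=0
add link → L=2 J1=0 J2=0
R@0,1 dof=1 J1 → L=2 J1=1 J2=0
add link → L=3 J1=1 J2=0
C@2,0 dof=2 J2 → L=3 J1=1 J2=1
add link → L=4 J1=1 J2=1
C@3,1 dof=2 J2 → L=4 J1=1 J2=2
P@0,3 dof=1 J1 → L=4 J1=2 J2=2
R@3,2 dof=1 J1 → L=4 J1=3 J2=2
PS@1,2 dof=2 J2 → L=4 J1=3 J2=3
M=3(L−1)−2J1−J2=3·3−2·3−3=0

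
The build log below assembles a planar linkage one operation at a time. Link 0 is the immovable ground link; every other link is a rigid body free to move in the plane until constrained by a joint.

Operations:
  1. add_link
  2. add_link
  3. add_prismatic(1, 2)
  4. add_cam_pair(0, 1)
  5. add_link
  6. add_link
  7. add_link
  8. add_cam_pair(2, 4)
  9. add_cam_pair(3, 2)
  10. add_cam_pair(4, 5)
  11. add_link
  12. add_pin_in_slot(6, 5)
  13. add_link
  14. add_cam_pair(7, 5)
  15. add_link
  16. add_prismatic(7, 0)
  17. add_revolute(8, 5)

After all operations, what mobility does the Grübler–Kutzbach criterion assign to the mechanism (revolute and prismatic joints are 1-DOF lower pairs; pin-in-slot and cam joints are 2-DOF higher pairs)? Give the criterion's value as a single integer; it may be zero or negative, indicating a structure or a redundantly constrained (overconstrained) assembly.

M = 12

ground; <1,0,0>
#1 <2,0,0>
#2 <3,0,0>
P:1↔2 J1 <3,1,0>
C:0↔1 J2 <3,1,1>
#3 <4,1,1>
#4 <5,1,1>
#5 <6,1,1>
C:2↔4 J2 <6,1,2>
C:3↔2 J2 <6,1,3>
C:4↔5 J2 <6,1,4>
#6 <7,1,4>
PS:6↔5 J2 <7,1,5>
#7 <8,1,5>
C:7↔5 J2 <8,1,6>
#8 <9,1,6>
P:7↔0 J1 <9,2,6>
R:8↔5 J1 <9,3,6>
3×8 − 2×3 − 1×6 = 12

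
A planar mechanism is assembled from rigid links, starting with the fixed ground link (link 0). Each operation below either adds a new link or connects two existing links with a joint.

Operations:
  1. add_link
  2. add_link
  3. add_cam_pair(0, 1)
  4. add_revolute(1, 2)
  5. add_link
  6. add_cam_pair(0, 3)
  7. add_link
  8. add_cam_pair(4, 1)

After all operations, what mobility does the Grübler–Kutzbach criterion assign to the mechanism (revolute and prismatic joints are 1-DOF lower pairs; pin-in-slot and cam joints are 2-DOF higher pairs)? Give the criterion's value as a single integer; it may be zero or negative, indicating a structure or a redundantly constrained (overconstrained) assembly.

(L,J1,J2)=(1,0,0); link0 fixed
link1: (2,0,0)
link2: (3,0,0)
C 0-1 [J2]: (3,0,1)
R 1-2 [J1]: (3,1,1)
link3: (4,1,1)
C 0-3 [J2]: (4,1,2)
link4: (5,1,2)
C 4-1 [J2]: (5,1,3)
Grübler: 3·4 − 2·1 − 3 = 7

M = 7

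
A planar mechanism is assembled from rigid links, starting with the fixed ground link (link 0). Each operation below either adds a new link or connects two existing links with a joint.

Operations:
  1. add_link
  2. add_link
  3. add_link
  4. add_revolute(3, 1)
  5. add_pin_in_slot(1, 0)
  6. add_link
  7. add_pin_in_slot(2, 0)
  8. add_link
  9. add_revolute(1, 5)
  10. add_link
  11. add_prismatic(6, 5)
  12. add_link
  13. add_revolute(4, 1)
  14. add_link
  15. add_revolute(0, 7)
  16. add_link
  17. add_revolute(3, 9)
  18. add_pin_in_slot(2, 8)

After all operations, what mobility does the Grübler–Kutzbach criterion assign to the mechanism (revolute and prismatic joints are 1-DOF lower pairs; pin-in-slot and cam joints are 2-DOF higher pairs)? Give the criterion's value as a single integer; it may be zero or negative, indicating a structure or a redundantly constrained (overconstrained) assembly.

M = 12

ground; <1,0,0>
#1 <2,0,0>
#2 <3,0,0>
#3 <4,0,0>
R:3↔1 J1 <4,1,0>
PS:1↔0 J2 <4,1,1>
#4 <5,1,1>
PS:2↔0 J2 <5,1,2>
#5 <6,1,2>
R:1↔5 J1 <6,2,2>
#6 <7,2,2>
P:6↔5 J1 <7,3,2>
#7 <8,3,2>
R:4↔1 J1 <8,4,2>
#8 <9,4,2>
R:0↔7 J1 <9,5,2>
#9 <10,5,2>
R:3↔9 J1 <10,6,2>
PS:2↔8 J2 <10,6,3>
3×9 − 2×6 − 1×3 = 12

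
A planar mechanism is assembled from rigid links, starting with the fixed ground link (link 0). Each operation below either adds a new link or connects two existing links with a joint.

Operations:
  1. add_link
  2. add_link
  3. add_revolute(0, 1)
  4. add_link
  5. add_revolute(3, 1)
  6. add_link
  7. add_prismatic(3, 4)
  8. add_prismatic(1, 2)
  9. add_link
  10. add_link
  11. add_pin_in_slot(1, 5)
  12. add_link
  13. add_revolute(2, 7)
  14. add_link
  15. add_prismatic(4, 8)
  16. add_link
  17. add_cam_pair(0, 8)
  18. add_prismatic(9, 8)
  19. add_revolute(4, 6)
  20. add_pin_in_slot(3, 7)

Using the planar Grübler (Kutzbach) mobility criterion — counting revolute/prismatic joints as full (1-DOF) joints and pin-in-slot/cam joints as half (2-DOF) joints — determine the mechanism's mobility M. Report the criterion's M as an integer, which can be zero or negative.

M = 8

link 0 = ground. State L|J1|J2 = 1|0|0
+link1  2|0|0
+link2  3|0|0
R(0,1) f=1→J1  3|1|0
+link3  4|1|0
R(3,1) f=1→J1  4|2|0
+link4  5|2|0
P(3,4) f=1→J1  5|3|0
P(1,2) f=1→J1  5|4|0
+link5  6|4|0
+link6  7|4|0
PS(1,5) f=2→J2  7|4|1
+link7  8|4|1
R(2,7) f=1→J1  8|5|1
+link8  9|5|1
P(4,8) f=1→J1  9|6|1
+link9  10|6|1
C(0,8) f=2→J2  10|6|2
P(9,8) f=1→J1  10|7|2
R(4,6) f=1→J1  10|8|2
PS(3,7) f=2→J2  10|8|3
M = 3(10−1)−2·8−3 = 27−16−3 = 8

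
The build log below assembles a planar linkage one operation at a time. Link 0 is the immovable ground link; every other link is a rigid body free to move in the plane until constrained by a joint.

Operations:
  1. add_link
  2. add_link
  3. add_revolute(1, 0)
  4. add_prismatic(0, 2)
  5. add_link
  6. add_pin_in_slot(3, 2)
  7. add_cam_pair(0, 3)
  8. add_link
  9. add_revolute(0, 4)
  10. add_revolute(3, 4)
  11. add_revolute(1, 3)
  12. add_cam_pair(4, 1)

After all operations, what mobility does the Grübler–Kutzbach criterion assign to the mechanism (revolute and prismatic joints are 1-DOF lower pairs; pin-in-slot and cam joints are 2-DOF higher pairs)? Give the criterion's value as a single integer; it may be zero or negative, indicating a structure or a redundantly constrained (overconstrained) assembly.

[1;0;0] (link 0 is ground)
L+ [2;0;0]
L+ [3;0;0]
R(1,0)∈J1 [3;1;0]
P(0,2)∈J1 [3;2;0]
L+ [4;2;0]
PS(3,2)∈J2 [4;2;1]
C(0,3)∈J2 [4;2;2]
L+ [5;2;2]
R(0,4)∈J1 [5;3;2]
R(3,4)∈J1 [5;4;2]
R(1,3)∈J1 [5;5;2]
C(4,1)∈J2 [5;5;3]
mobility = 12 − 10 − 3 = -1

M = -1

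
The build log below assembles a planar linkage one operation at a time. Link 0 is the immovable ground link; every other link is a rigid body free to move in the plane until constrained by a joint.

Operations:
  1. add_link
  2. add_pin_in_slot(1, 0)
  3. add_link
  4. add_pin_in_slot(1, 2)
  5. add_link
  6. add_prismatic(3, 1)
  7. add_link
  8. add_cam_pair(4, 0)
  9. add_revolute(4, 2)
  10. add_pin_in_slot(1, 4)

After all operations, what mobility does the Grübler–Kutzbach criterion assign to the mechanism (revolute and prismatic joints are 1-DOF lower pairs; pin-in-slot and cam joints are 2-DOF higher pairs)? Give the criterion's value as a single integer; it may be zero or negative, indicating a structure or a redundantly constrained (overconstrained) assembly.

[1;0;0] (link 0 is ground)
L+ [2;0;0]
PS(1,0)∈J2 [2;0;1]
L+ [3;0;1]
PS(1,2)∈J2 [3;0;2]
L+ [4;0;2]
P(3,1)∈J1 [4;1;2]
L+ [5;1;2]
C(4,0)∈J2 [5;1;3]
R(4,2)∈J1 [5;2;3]
PS(1,4)∈J2 [5;2;4]
mobility = 12 − 4 − 4 = 4

M = 4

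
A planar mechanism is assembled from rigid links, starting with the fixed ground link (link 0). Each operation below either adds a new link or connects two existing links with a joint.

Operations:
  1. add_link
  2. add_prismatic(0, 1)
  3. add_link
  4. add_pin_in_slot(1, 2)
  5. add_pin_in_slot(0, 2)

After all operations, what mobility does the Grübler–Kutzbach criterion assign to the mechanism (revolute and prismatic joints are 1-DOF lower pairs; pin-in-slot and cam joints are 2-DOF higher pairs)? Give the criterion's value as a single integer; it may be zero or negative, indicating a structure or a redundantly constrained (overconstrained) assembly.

ground; <1,0,0>
#1 <2,0,0>
P:0↔1 J1 <2,1,0>
#2 <3,1,0>
PS:1↔2 J2 <3,1,1>
PS:0↔2 J2 <3,1,2>
3×2 − 2×1 − 1×2 = 2

M = 2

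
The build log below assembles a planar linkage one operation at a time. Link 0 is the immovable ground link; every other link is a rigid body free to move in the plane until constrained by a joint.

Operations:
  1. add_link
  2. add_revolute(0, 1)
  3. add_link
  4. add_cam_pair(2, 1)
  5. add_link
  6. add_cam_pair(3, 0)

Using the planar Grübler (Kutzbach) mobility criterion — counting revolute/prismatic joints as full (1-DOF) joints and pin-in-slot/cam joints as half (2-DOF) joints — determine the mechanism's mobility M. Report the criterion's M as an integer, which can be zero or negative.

M = 5

L=1 J1=0 J2=0
add link → L=2 J1=0 J2=0
R@0,1 dof=1 J1 → L=2 J1=1 J2=0
add link → L=3 J1=1 J2=0
C@2,1 dof=2 J2 → L=3 J1=1 J2=1
add link → L=4 J1=1 J2=1
C@3,0 dof=2 J2 → L=4 J1=1 J2=2
M=3(L−1)−2J1−J2=3·3−2·1−2=5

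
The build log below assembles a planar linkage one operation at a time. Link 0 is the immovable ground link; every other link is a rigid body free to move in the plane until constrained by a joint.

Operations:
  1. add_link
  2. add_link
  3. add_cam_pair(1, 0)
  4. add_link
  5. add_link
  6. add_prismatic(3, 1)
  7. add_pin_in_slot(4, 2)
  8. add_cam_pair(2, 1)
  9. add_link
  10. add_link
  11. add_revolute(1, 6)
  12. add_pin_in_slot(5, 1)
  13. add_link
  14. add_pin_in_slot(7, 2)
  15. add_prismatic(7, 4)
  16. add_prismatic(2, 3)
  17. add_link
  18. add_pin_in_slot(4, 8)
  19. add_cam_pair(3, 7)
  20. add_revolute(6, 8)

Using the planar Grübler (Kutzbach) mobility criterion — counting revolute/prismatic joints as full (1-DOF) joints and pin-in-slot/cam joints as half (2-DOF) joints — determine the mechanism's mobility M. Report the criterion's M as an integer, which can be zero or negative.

M = 7

L=1 J1=0 J2=0
add link → L=2 J1=0 J2=0
add link → L=3 J1=0 J2=0
C@1,0 dof=2 J2 → L=3 J1=0 J2=1
add link → L=4 J1=0 J2=1
add link → L=5 J1=0 J2=1
P@3,1 dof=1 J1 → L=5 J1=1 J2=1
PS@4,2 dof=2 J2 → L=5 J1=1 J2=2
C@2,1 dof=2 J2 → L=5 J1=1 J2=3
add link → L=6 J1=1 J2=3
add link → L=7 J1=1 J2=3
R@1,6 dof=1 J1 → L=7 J1=2 J2=3
PS@5,1 dof=2 J2 → L=7 J1=2 J2=4
add link → L=8 J1=2 J2=4
PS@7,2 dof=2 J2 → L=8 J1=2 J2=5
P@7,4 dof=1 J1 → L=8 J1=3 J2=5
P@2,3 dof=1 J1 → L=8 J1=4 J2=5
add link → L=9 J1=4 J2=5
PS@4,8 dof=2 J2 → L=9 J1=4 J2=6
C@3,7 dof=2 J2 → L=9 J1=4 J2=7
R@6,8 dof=1 J1 → L=9 J1=5 J2=7
M=3(L−1)−2J1−J2=3·8−2·5−7=7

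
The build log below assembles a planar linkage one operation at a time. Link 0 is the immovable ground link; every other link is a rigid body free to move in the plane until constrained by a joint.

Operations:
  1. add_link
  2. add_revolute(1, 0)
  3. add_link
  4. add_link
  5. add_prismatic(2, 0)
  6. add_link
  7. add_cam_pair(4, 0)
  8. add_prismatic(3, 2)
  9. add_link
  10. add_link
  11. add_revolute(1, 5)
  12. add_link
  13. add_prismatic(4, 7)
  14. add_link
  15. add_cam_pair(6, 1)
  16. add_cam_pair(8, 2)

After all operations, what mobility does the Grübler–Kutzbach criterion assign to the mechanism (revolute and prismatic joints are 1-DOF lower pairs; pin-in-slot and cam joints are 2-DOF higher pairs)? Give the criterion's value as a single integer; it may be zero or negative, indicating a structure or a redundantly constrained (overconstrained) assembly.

L=1 J1=0 J2=0
add link → L=2 J1=0 J2=0
R@1,0 dof=1 J1 → L=2 J1=1 J2=0
add link → L=3 J1=1 J2=0
add link → L=4 J1=1 J2=0
P@2,0 dof=1 J1 → L=4 J1=2 J2=0
add link → L=5 J1=2 J2=0
C@4,0 dof=2 J2 → L=5 J1=2 J2=1
P@3,2 dof=1 J1 → L=5 J1=3 J2=1
add link → L=6 J1=3 J2=1
add link → L=7 J1=3 J2=1
R@1,5 dof=1 J1 → L=7 J1=4 J2=1
add link → L=8 J1=4 J2=1
P@4,7 dof=1 J1 → L=8 J1=5 J2=1
add link → L=9 J1=5 J2=1
C@6,1 dof=2 J2 → L=9 J1=5 J2=2
C@8,2 dof=2 J2 → L=9 J1=5 J2=3
M=3(L−1)−2J1−J2=3·8−2·5−3=11

M = 11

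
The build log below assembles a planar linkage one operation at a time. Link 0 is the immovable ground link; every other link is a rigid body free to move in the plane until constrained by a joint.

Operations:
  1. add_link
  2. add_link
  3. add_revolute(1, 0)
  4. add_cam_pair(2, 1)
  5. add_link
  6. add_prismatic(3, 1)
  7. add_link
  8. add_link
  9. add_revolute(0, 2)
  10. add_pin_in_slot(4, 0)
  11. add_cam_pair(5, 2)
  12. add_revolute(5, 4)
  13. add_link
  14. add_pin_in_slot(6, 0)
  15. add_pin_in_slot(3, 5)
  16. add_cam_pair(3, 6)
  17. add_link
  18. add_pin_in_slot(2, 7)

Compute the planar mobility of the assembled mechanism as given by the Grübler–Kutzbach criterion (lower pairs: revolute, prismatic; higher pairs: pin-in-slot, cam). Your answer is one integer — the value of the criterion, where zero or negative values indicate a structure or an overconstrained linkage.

link 0 = ground. State L|J1|J2 = 1|0|0
+link1  2|0|0
+link2  3|0|0
R(1,0) f=1→J1  3|1|0
C(2,1) f=2→J2  3|1|1
+link3  4|1|1
P(3,1) f=1→J1  4|2|1
+link4  5|2|1
+link5  6|2|1
R(0,2) f=1→J1  6|3|1
PS(4,0) f=2→J2  6|3|2
C(5,2) f=2→J2  6|3|3
R(5,4) f=1→J1  6|4|3
+link6  7|4|3
PS(6,0) f=2→J2  7|4|4
PS(3,5) f=2→J2  7|4|5
C(3,6) f=2→J2  7|4|6
+link7  8|4|6
PS(2,7) f=2→J2  8|4|7
M = 3(8−1)−2·4−7 = 21−8−7 = 6

M = 6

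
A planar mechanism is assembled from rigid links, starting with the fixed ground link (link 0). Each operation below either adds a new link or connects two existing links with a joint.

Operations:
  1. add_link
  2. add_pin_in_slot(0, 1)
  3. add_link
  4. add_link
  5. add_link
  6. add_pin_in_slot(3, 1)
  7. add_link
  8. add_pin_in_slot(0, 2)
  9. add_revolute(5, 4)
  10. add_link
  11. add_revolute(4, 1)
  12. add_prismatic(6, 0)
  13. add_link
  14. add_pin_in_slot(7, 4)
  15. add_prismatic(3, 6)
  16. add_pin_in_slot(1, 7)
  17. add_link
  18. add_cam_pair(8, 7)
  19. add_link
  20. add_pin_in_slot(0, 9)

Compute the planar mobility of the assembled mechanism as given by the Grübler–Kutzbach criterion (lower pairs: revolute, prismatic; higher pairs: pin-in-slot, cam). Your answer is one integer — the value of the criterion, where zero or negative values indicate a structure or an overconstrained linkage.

M = 12

ground; <1,0,0>
#1 <2,0,0>
PS:0↔1 J2 <2,0,1>
#2 <3,0,1>
#3 <4,0,1>
#4 <5,0,1>
PS:3↔1 J2 <5,0,2>
#5 <6,0,2>
PS:0↔2 J2 <6,0,3>
R:5↔4 J1 <6,1,3>
#6 <7,1,3>
R:4↔1 J1 <7,2,3>
P:6↔0 J1 <7,3,3>
#7 <8,3,3>
PS:7↔4 J2 <8,3,4>
P:3↔6 J1 <8,4,4>
PS:1↔7 J2 <8,4,5>
#8 <9,4,5>
C:8↔7 J2 <9,4,6>
#9 <10,4,6>
PS:0↔9 J2 <10,4,7>
3×9 − 2×4 − 1×7 = 12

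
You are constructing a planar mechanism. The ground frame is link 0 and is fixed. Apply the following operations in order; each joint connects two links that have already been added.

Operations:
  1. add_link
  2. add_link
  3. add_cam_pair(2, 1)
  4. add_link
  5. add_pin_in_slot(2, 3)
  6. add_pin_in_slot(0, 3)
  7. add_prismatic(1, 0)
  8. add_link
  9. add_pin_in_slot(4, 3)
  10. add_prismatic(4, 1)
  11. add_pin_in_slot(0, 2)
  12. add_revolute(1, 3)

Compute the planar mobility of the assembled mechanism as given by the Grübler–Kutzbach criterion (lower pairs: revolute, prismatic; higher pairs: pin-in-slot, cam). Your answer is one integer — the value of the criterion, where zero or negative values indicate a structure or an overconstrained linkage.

[1;0;0] (link 0 is ground)
L+ [2;0;0]
L+ [3;0;0]
C(2,1)∈J2 [3;0;1]
L+ [4;0;1]
PS(2,3)∈J2 [4;0;2]
PS(0,3)∈J2 [4;0;3]
P(1,0)∈J1 [4;1;3]
L+ [5;1;3]
PS(4,3)∈J2 [5;1;4]
P(4,1)∈J1 [5;2;4]
PS(0,2)∈J2 [5;2;5]
R(1,3)∈J1 [5;3;5]
mobility = 12 − 6 − 5 = 1

M = 1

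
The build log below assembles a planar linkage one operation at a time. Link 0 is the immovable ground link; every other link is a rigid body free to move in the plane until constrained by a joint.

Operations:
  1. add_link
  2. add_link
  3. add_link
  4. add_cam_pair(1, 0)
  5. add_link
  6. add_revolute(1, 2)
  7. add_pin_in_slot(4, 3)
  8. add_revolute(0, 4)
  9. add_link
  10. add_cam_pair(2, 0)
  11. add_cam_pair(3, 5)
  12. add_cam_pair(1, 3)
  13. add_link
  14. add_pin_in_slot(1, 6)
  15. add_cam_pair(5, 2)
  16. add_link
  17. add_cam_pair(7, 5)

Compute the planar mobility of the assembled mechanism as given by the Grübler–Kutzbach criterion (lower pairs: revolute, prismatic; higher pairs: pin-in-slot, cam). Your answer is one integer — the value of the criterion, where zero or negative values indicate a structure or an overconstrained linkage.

M = 9

link 0 = ground. State L|J1|J2 = 1|0|0
+link1  2|0|0
+link2  3|0|0
+link3  4|0|0
C(1,0) f=2→J2  4|0|1
+link4  5|0|1
R(1,2) f=1→J1  5|1|1
PS(4,3) f=2→J2  5|1|2
R(0,4) f=1→J1  5|2|2
+link5  6|2|2
C(2,0) f=2→J2  6|2|3
C(3,5) f=2→J2  6|2|4
C(1,3) f=2→J2  6|2|5
+link6  7|2|5
PS(1,6) f=2→J2  7|2|6
C(5,2) f=2→J2  7|2|7
+link7  8|2|7
C(7,5) f=2→J2  8|2|8
M = 3(8−1)−2·2−8 = 21−4−8 = 9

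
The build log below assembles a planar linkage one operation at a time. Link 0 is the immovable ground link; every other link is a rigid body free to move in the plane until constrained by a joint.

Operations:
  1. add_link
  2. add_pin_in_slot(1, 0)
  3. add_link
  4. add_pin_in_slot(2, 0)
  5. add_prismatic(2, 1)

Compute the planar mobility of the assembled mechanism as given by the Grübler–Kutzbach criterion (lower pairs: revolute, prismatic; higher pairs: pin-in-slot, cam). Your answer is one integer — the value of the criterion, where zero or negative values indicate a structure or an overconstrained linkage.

L=1 J1=0 J2=0
add link → L=2 J1=0 J2=0
PS@1,0 dof=2 J2 → L=2 J1=0 J2=1
add link → L=3 J1=0 J2=1
PS@2,0 dof=2 J2 → L=3 J1=0 J2=2
P@2,1 dof=1 J1 → L=3 J1=1 J2=2
M=3(L−1)−2J1−J2=3·2−2·1−2=2

M = 2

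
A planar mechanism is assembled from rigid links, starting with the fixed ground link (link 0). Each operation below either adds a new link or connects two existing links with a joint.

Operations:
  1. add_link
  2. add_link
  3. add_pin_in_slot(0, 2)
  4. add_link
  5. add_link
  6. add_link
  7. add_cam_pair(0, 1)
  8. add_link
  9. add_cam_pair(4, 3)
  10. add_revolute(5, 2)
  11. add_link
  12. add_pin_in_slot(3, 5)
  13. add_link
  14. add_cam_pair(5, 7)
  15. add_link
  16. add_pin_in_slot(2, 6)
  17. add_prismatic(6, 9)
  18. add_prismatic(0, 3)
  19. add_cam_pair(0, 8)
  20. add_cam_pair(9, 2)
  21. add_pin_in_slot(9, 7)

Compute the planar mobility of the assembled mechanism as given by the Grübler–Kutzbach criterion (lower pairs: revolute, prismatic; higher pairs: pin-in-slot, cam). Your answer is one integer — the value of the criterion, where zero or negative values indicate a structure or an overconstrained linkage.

[1;0;0] (link 0 is ground)
L+ [2;0;0]
L+ [3;0;0]
PS(0,2)∈J2 [3;0;1]
L+ [4;0;1]
L+ [5;0;1]
L+ [6;0;1]
C(0,1)∈J2 [6;0;2]
L+ [7;0;2]
C(4,3)∈J2 [7;0;3]
R(5,2)∈J1 [7;1;3]
L+ [8;1;3]
PS(3,5)∈J2 [8;1;4]
L+ [9;1;4]
C(5,7)∈J2 [9;1;5]
L+ [10;1;5]
PS(2,6)∈J2 [10;1;6]
P(6,9)∈J1 [10;2;6]
P(0,3)∈J1 [10;3;6]
C(0,8)∈J2 [10;3;7]
C(9,2)∈J2 [10;3;8]
PS(9,7)∈J2 [10;3;9]
mobility = 27 − 6 − 9 = 12

M = 12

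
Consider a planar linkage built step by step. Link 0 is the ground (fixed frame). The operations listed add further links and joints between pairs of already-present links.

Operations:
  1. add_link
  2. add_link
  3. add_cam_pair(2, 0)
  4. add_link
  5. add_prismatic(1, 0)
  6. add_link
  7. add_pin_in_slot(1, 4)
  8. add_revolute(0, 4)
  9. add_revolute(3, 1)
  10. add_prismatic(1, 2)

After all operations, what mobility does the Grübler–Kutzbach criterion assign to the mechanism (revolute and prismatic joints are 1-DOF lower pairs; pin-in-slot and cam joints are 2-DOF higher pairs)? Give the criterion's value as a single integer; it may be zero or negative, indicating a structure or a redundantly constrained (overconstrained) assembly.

M = 2

L=1 J1=0 J2=0
add link → L=2 J1=0 J2=0
add link → L=3 J1=0 J2=0
C@2,0 dof=2 J2 → L=3 J1=0 J2=1
add link → L=4 J1=0 J2=1
P@1,0 dof=1 J1 → L=4 J1=1 J2=1
add link → L=5 J1=1 J2=1
PS@1,4 dof=2 J2 → L=5 J1=1 J2=2
R@0,4 dof=1 J1 → L=5 J1=2 J2=2
R@3,1 dof=1 J1 → L=5 J1=3 J2=2
P@1,2 dof=1 J1 → L=5 J1=4 J2=2
M=3(L−1)−2J1−J2=3·4−2·4−2=2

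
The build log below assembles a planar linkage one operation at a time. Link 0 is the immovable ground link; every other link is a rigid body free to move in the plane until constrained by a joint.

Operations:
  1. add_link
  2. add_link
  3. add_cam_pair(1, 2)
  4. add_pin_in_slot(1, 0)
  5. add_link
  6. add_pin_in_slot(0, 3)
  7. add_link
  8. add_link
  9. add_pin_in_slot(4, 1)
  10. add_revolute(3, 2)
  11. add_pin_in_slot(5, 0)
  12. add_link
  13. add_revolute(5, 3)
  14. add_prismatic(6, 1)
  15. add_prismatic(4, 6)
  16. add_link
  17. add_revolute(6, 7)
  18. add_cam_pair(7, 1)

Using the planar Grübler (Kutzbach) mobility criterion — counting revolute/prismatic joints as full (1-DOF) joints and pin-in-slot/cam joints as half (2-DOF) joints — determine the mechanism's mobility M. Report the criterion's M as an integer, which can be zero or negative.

link 0 = ground. State L|J1|J2 = 1|0|0
+link1  2|0|0
+link2  3|0|0
C(1,2) f=2→J2  3|0|1
PS(1,0) f=2→J2  3|0|2
+link3  4|0|2
PS(0,3) f=2→J2  4|0|3
+link4  5|0|3
+link5  6|0|3
PS(4,1) f=2→J2  6|0|4
R(3,2) f=1→J1  6|1|4
PS(5,0) f=2→J2  6|1|5
+link6  7|1|5
R(5,3) f=1→J1  7|2|5
P(6,1) f=1→J1  7|3|5
P(4,6) f=1→J1  7|4|5
+link7  8|4|5
R(6,7) f=1→J1  8|5|5
C(7,1) f=2→J2  8|5|6
M = 3(8−1)−2·5−6 = 21−10−6 = 5

M = 5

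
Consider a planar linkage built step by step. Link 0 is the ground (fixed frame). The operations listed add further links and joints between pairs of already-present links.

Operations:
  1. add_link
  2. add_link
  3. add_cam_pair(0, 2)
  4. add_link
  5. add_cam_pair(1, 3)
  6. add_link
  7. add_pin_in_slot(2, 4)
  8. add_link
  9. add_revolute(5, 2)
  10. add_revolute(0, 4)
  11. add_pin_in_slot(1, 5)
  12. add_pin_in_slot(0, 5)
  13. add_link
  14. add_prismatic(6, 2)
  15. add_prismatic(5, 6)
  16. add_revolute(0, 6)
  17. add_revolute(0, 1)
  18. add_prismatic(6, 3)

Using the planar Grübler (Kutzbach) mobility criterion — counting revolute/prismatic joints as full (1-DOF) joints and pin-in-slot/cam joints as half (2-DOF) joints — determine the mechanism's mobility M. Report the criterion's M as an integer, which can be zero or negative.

L=1 J1=0 J2=0
add link → L=2 J1=0 J2=0
add link → L=3 J1=0 J2=0
C@0,2 dof=2 J2 → L=3 J1=0 J2=1
add link → L=4 J1=0 J2=1
C@1,3 dof=2 J2 → L=4 J1=0 J2=2
add link → L=5 J1=0 J2=2
PS@2,4 dof=2 J2 → L=5 J1=0 J2=3
add link → L=6 J1=0 J2=3
R@5,2 dof=1 J1 → L=6 J1=1 J2=3
R@0,4 dof=1 J1 → L=6 J1=2 J2=3
PS@1,5 dof=2 J2 → L=6 J1=2 J2=4
PS@0,5 dof=2 J2 → L=6 J1=2 J2=5
add link → L=7 J1=2 J2=5
P@6,2 dof=1 J1 → L=7 J1=3 J2=5
P@5,6 dof=1 J1 → L=7 J1=4 J2=5
R@0,6 dof=1 J1 → L=7 J1=5 J2=5
R@0,1 dof=1 J1 → L=7 J1=6 J2=5
P@6,3 dof=1 J1 → L=7 J1=7 J2=5
M=3(L−1)−2J1−J2=3·6−2·7−5=-1

M = -1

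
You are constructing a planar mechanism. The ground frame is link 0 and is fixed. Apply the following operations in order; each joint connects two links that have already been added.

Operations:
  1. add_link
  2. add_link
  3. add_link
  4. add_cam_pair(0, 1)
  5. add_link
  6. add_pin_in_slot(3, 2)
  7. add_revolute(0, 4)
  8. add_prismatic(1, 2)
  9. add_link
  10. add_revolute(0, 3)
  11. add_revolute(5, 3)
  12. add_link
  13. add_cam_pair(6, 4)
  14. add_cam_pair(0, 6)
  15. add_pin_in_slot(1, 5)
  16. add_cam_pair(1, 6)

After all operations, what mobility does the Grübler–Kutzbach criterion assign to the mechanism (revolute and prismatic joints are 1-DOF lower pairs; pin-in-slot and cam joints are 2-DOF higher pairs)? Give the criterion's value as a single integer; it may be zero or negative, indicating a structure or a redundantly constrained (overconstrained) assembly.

M = 4

L=1 J1=0 J2=0
add link → L=2 J1=0 J2=0
add link → L=3 J1=0 J2=0
add link → L=4 J1=0 J2=0
C@0,1 dof=2 J2 → L=4 J1=0 J2=1
add link → L=5 J1=0 J2=1
PS@3,2 dof=2 J2 → L=5 J1=0 J2=2
R@0,4 dof=1 J1 → L=5 J1=1 J2=2
P@1,2 dof=1 J1 → L=5 J1=2 J2=2
add link → L=6 J1=2 J2=2
R@0,3 dof=1 J1 → L=6 J1=3 J2=2
R@5,3 dof=1 J1 → L=6 J1=4 J2=2
add link → L=7 J1=4 J2=2
C@6,4 dof=2 J2 → L=7 J1=4 J2=3
C@0,6 dof=2 J2 → L=7 J1=4 J2=4
PS@1,5 dof=2 J2 → L=7 J1=4 J2=5
C@1,6 dof=2 J2 → L=7 J1=4 J2=6
M=3(L−1)−2J1−J2=3·6−2·4−6=4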